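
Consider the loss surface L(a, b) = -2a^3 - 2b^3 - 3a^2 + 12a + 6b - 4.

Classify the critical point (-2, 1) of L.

The mixed partial ∂²L/∂a∂b is 0, so the Hessian at any point is diag(L_aa, L_bb) = diag(-6(2a + 1), -12b).
At (-2, 1): H = diag(18, -12).
The eigenvalues have opposite signs, so H is indefinite: a saddle point.

saddle point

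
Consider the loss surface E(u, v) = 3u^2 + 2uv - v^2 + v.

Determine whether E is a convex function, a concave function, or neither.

neither

E is quadratic, so its Hessian is the constant matrix H = [[6, 2], [2, -2]].
det(H) = -16, tr(H) = 4.
det(H) < 0, so H is indefinite: neither convex nor concave.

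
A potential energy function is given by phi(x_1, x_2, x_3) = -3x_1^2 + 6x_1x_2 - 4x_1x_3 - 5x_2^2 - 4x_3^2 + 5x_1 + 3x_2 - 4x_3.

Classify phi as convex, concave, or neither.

phi is quadratic, so its Hessian is the constant matrix H = [[-6, 6, -4], [6, -10, 0], [-4, 0, -8]].
Leading principal minors: -6, 24, -32.
Signs alternate −, +, − ⇒ H ≺ 0 ⇒ concave.

concave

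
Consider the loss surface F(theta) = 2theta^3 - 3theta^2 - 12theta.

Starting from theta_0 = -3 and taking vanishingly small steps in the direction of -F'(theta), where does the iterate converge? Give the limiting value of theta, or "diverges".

F'(theta) = 6(theta - 2)(theta + 1), so F'(-3) = 60.
Gradient descent moves in the -F' direction, i.e. theta is decreasing.
There is no critical point below theta=-3, and F' keeps the same sign, so the iterate runs off to −∞.

diverges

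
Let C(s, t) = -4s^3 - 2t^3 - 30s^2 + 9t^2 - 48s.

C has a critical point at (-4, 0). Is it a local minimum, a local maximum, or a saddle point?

local minimum

The mixed partial ∂²C/∂s∂t is 0, so the Hessian at any point is diag(C_ss, C_tt) = diag(-12(2s + 5), 6(-2t + 3)).
At (-4, 0): H = diag(36, 18).
Both eigenvalues are positive, so H is positive definite: a local minimum.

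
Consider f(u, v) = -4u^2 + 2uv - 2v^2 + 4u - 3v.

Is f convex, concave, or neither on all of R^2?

f is quadratic, so its Hessian is the constant matrix H = [[-8, 2], [2, -4]].
det(H) = 28, tr(H) = -12.
det(H) > 0 and tr(H) < 0, so H is negative definite everywhere: concave.

concave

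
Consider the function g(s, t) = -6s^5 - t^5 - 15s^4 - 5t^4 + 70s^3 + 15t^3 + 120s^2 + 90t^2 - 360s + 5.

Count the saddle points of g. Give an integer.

8

g separates as a function of s plus a function of t, so ∇g=0 decouples.
∂g/∂s = -30(s - 2)(s - 1)(s + 2)(s + 3) = 0 at s ∈ {-3, -2, 1, 2}; ∂g/∂t = -5t(t - 3)(t + 3)(t + 4) = 0 at t ∈ {-4, -3, 0, 3}.
The Hessian is diagonal: diag(g_ss, g_tt). Second derivatives: g_ss(-3)=600, g_ss(-2)=-360, g_ss(1)=360, g_ss(2)=-600; g_tt(-4)=140, g_tt(-3)=-90, g_tt(0)=180, g_tt(3)=-630.
Saddle points occur where the two diagonal entries have opposite signs: (-3, -3), (-3, 3), (-2, -4), (-2, 0), (1, -3), (1, 3), (2, -4), (2, 0). Count: 8.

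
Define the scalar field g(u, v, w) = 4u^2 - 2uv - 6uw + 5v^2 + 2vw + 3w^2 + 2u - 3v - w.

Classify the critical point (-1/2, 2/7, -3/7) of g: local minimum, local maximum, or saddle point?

The Hessian is constant: H = [[8, -2, -6], [-2, 10, 2], [-6, 2, 6]].
Leading principal minors: Δ₁ = 8, Δ₂ = 76, Δ₃ = 112.
All leading minors are positive, so H is positive definite: a local minimum.

local minimum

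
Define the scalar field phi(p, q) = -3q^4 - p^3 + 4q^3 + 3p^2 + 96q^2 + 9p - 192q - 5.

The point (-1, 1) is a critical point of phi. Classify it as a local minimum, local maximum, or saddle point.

local minimum

The mixed partial ∂²phi/∂p∂q is 0, so the Hessian at any point is diag(phi_pp, phi_qq) = diag(6(-p + 1), 12(-3q^2 + 2q + 16)).
At (-1, 1): H = diag(12, 180).
Both eigenvalues are positive, so H is positive definite: a local minimum.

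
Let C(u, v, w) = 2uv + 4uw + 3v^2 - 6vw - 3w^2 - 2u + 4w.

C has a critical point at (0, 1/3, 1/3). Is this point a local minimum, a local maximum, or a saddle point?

saddle point

The Hessian is constant: H = [[0, 2, 4], [2, 6, -6], [4, -6, -6]].
Leading principal minors: Δ₁ = 0, Δ₂ = -4, Δ₃ = -168.
The minors fit neither the all-positive nor the alternating-sign pattern, so H is indefinite: a saddle point.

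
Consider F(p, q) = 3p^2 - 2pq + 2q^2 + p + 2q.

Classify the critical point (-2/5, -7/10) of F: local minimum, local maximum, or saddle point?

local minimum

The Hessian of F is constant: H = [[6, -2], [-2, 4]].
det(H) = 6·4 − (-2)² = 20.
det(H) > 0 and tr(H) = 10 > 0, so H is positive definite and the point is a local minimum.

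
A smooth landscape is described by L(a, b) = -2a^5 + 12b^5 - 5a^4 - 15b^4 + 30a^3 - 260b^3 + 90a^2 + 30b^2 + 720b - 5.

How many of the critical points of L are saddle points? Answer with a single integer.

8

L separates as a function of a plus a function of b, so ∇L=0 decouples.
∂L/∂a = -10a(a - 3)(a + 2)(a + 3) = 0 at a ∈ {-3, -2, 0, 3}; ∂L/∂b = 60(b - 4)(b - 1)(b + 1)(b + 3) = 0 at b ∈ {-3, -1, 1, 4}.
The Hessian is diagonal: diag(L_aa, L_bb). Second derivatives: L_aa(-3)=180, L_aa(-2)=-100, L_aa(0)=180, L_aa(3)=-900; L_bb(-3)=-3360, L_bb(-1)=1200, L_bb(1)=-1440, L_bb(4)=6300.
Saddle points occur where the two diagonal entries have opposite signs: (-3, -3), (-3, 1), (-2, -1), (-2, 4), (0, -3), (0, 1), (3, -1), (3, 4). Count: 8.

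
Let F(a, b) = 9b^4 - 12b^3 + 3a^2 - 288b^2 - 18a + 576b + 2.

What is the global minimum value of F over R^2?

-3865

F(a,b) separates as P(a) + Q(b) + 2, so its minimum is min P + min Q + 2.
P'(a) = 6a - 18 vanishes at a ∈ {3}; Q'(b) = 36(b - 4)(b - 1)(b + 4) vanishes at b ∈ {-4, 1, 4}.
Local minima of P (where P''>0): P(3)=-27. Local minima of Q: Q(-4)=-3840, Q(4)=-768.
So the global minimum of F is P(3) + Q(-4) + 2 = -27 − 3840 + 2 = -3865, attained at (3, -4).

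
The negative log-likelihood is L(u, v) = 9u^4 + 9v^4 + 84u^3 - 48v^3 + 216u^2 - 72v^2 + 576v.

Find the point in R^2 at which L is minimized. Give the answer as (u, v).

L(u,v) separates as P(u) + Q(v), so its minimum is min P + min Q.
P'(u) = 36u(u + 3)(u + 4) vanishes at u ∈ {-4, -3, 0}; Q'(v) = 36(v - 4)(v - 2)(v + 2) vanishes at v ∈ {-2, 2, 4}.
Local minima of P (where P''>0): P(-4)=384, P(0)=0. Local minima of Q: Q(-2)=-912, Q(4)=384.
So the global minimum of L is P(0) + Q(-2) = 0 − 912 = -912, attained at (0, -2).

(0, -2)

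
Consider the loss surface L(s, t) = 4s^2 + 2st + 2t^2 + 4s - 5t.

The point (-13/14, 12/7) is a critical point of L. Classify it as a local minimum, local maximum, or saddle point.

local minimum

The Hessian of L is constant: H = [[8, 2], [2, 4]].
det(H) = 8·4 − 2² = 28.
det(H) > 0 and tr(H) = 12 > 0, so H is positive definite and the point is a local minimum.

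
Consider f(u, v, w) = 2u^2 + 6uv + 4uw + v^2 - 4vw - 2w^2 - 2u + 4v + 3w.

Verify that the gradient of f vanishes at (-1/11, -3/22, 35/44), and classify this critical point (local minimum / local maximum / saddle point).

saddle point

∇f = (4u + 6v + 4w - 2, 6u + 2v - 4w + 4, 4u - 4v - 4w + 3); substituting (-1/11, -3/22, 35/44) gives ∇f = (0, 0, 0), so (-1/11, -3/22, 35/44) is indeed a critical point.
The Hessian is constant: H = [[4, 6, 4], [6, 2, -4], [4, -4, -4]].
Leading principal minors: Δ₁ = 4, Δ₂ = -28, Δ₃ = -176.
The minors fit neither the all-positive nor the alternating-sign pattern, so H is indefinite: a saddle point.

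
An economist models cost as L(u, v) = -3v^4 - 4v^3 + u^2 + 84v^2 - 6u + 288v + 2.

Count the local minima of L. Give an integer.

L separates as a function of u plus a function of v, so ∇L=0 decouples.
∂L/∂u = 2(u - 3) = 0 at u ∈ {3}; ∂L/∂v = -12(v - 4)(v + 2)(v + 3) = 0 at v ∈ {-3, -2, 4}.
The Hessian is diagonal: diag(L_uu, L_vv). Second derivatives: L_uu(3)=2; L_vv(-3)=-84, L_vv(-2)=72, L_vv(4)=-504.
Local minima occur where both diagonal entries positive: (3, -2). Count: 1.

1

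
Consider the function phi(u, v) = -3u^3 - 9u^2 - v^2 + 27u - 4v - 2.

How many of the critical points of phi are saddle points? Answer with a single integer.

phi separates as a function of u plus a function of v, so ∇phi=0 decouples.
∂phi/∂u = -9(u - 1)(u + 3) = 0 at u ∈ {-3, 1}; ∂phi/∂v = -2(v + 2) = 0 at v ∈ {-2}.
The Hessian is diagonal: diag(phi_uu, phi_vv). Second derivatives: phi_uu(-3)=36, phi_uu(1)=-36; phi_vv(-2)=-2.
Saddle points occur where the two diagonal entries have opposite signs: (-3, -2). Count: 1.

1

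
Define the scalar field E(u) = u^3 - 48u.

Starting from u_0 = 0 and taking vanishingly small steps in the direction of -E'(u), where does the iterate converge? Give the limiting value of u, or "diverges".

E'(u) = 3(u - 4)(u + 4), so E'(0) = -48.
Gradient descent moves in the -E' direction, i.e. u is increasing.
The nearest critical point in that direction is u = 4, where E'' = 24 > 0 (a local minimum). The iterate converges there.

4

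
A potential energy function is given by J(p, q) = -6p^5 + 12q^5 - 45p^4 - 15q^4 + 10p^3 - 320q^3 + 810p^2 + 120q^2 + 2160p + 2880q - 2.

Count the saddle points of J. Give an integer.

J separates as a function of p plus a function of q, so ∇J=0 decouples.
∂J/∂p = -30(p - 3)(p + 2)(p + 3)(p + 4) = 0 at p ∈ {-4, -3, -2, 3}; ∂J/∂q = 60(q - 4)(q - 2)(q + 2)(q + 3) = 0 at q ∈ {-3, -2, 2, 4}.
The Hessian is diagonal: diag(J_pp, J_qq). Second derivatives: J_pp(-4)=420, J_pp(-3)=-180, J_pp(-2)=300, J_pp(3)=-6300; J_qq(-3)=-2100, J_qq(-2)=1440, J_qq(2)=-2400, J_qq(4)=5040.
Saddle points occur where the two diagonal entries have opposite signs: (-4, -3), (-4, 2), (-3, -2), (-3, 4), (-2, -3), (-2, 2), (3, -2), (3, 4). Count: 8.

8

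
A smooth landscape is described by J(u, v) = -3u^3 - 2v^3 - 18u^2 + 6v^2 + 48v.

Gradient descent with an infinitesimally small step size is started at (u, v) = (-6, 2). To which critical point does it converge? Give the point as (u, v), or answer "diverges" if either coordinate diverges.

(-4, -2)

J is separable, so gradient descent decouples: u follows -∂J/∂u, v follows -∂J/∂v.
∂J/∂u = -9u(u + 4); at u=-6 this is -108, so u increases.
∂J/∂v = -6(v - 4)(v + 2); at v=2 this is 48, so v decreases.
u converges to its nearest critical value -4 (a local min of the u-part); v converges to -2. The iterate converges to (-4, -2).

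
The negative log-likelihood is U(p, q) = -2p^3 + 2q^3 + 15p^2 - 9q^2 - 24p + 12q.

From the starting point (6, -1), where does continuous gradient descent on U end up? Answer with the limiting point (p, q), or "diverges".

U is separable, so gradient descent decouples: p follows -∂U/∂p, q follows -∂U/∂q.
∂U/∂p = -6(p - 4)(p - 1); at p=6 this is -60, so p increases.
∂U/∂q = 6(q - 2)(q - 1); at q=-1 this is 36, so q decreases.
The p-coordinate has no critical point in that direction and runs off to infinity.

diverges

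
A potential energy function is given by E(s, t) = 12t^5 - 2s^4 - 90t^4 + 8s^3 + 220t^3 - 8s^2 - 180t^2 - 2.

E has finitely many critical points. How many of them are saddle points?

6

E separates as a function of s plus a function of t, so ∇E=0 decouples.
∂E/∂s = -8s(s - 2)(s - 1) = 0 at s ∈ {0, 1, 2}; ∂E/∂t = 60t(t - 3)(t - 2)(t - 1) = 0 at t ∈ {0, 1, 2, 3}.
The Hessian is diagonal: diag(E_ss, E_tt). Second derivatives: E_ss(0)=-16, E_ss(1)=8, E_ss(2)=-16; E_tt(0)=-360, E_tt(1)=120, E_tt(2)=-120, E_tt(3)=360.
Saddle points occur where the two diagonal entries have opposite signs: (0, 1), (0, 3), (1, 0), (1, 2), (2, 1), (2, 3). Count: 6.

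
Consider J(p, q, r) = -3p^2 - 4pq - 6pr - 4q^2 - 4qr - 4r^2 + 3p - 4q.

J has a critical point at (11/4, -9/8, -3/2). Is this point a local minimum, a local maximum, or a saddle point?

local maximum

The Hessian is constant: H = [[-6, -4, -6], [-4, -8, -4], [-6, -4, -8]].
Leading principal minors: Δ₁ = -6, Δ₂ = 32, Δ₃ = -64.
The minors alternate sign starting negative (−, +, −), so H is negative definite: a local maximum.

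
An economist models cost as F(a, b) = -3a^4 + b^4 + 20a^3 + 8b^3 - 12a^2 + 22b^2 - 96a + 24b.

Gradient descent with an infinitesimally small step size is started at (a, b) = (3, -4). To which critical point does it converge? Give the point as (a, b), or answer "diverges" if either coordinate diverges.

(2, -3)

F is separable, so gradient descent decouples: a follows -∂F/∂a, b follows -∂F/∂b.
∂F/∂a = -12(a - 4)(a - 2)(a + 1); at a=3 this is 48, so a decreases.
∂F/∂b = 4(b + 1)(b + 2)(b + 3); at b=-4 this is -24, so b increases.
a converges to its nearest critical value 2 (a local min of the a-part); b converges to -3. The iterate converges to (2, -3).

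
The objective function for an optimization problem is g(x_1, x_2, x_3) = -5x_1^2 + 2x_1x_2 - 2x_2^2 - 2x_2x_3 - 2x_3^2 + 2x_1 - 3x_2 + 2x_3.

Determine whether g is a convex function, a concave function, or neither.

concave

g is quadratic, so its Hessian is the constant matrix H = [[-10, 2, 0], [2, -4, -2], [0, -2, -4]].
Leading principal minors: -10, 36, -104.
Signs alternate −, +, − ⇒ H ≺ 0 ⇒ concave.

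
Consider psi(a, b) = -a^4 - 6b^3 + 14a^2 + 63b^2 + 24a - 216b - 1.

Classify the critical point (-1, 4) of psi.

saddle point

The mixed partial ∂²psi/∂a∂b is 0, so the Hessian at any point is diag(psi_aa, psi_bb) = diag(4(-3a^2 + 7), 18(-2b + 7)).
At (-1, 4): H = diag(16, -18).
The eigenvalues have opposite signs, so H is indefinite: a saddle point.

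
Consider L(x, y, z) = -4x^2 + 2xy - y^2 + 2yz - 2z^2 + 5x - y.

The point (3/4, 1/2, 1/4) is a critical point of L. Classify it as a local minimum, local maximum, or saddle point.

The Hessian is constant: H = [[-8, 2, 0], [2, -2, 2], [0, 2, -4]].
Leading principal minors: Δ₁ = -8, Δ₂ = 12, Δ₃ = -16.
The minors alternate sign starting negative (−, +, −), so H is negative definite: a local maximum.

local maximum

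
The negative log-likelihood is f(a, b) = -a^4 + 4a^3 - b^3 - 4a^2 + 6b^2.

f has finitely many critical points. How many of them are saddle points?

3

f separates as a function of a plus a function of b, so ∇f=0 decouples.
∂f/∂a = -4a(a - 2)(a - 1) = 0 at a ∈ {0, 1, 2}; ∂f/∂b = -3b(b - 4) = 0 at b ∈ {0, 4}.
The Hessian is diagonal: diag(f_aa, f_bb). Second derivatives: f_aa(0)=-8, f_aa(1)=4, f_aa(2)=-8; f_bb(0)=12, f_bb(4)=-12.
Saddle points occur where the two diagonal entries have opposite signs: (0, 0), (1, 4), (2, 0). Count: 3.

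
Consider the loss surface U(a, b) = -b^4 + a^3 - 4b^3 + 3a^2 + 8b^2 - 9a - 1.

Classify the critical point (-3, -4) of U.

The mixed partial ∂²U/∂a∂b is 0, so the Hessian at any point is diag(U_aa, U_bb) = diag(6(a + 1), 4(-3b^2 - 6b + 4)).
At (-3, -4): H = diag(-12, -80).
Both eigenvalues are negative, so H is negative definite: a local maximum.

local maximum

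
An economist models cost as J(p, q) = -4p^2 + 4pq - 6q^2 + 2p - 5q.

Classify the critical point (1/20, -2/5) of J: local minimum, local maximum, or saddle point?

The Hessian of J is constant: H = [[-8, 4], [4, -12]].
det(H) = (-8)·(-12) − 4² = 80.
det(H) > 0 and tr(H) = -20 < 0, so H is negative definite and the point is a local maximum.

local maximum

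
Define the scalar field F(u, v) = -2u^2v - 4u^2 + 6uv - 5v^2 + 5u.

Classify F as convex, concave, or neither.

neither

The term -2u^2v is cubic, so the Hessian is not constant.
∂²F/∂u² = -4v - 8, which takes both signs as v varies (negative for sufficiently large v). A diagonal entry of the Hessian changing sign means the Hessian is neither positive- nor negative-semidefinite on all of R^2.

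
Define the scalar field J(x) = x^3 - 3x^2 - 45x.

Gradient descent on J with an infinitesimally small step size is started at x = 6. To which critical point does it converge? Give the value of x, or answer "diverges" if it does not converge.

5

J'(x) = 3(x - 5)(x + 3), so J'(6) = 27.
Gradient descent moves in the -J' direction, i.e. x is decreasing.
The nearest critical point in that direction is x = 5, where J'' = 24 > 0 (a local minimum). The iterate converges there.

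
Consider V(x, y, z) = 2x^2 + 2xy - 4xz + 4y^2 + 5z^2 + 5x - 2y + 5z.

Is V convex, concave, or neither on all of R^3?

convex

V is quadratic, so its Hessian is the constant matrix H = [[4, 2, -4], [2, 8, 0], [-4, 0, 10]].
Leading principal minors: 4, 28, 152.
All positive ⇒ H ≻ 0 ⇒ convex.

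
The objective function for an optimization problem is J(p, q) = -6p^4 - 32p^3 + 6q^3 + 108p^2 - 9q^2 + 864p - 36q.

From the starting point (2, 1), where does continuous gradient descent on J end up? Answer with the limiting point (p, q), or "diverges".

J is separable, so gradient descent decouples: p follows -∂J/∂p, q follows -∂J/∂q.
∂J/∂p = -24(p - 3)(p + 3)(p + 4); at p=2 this is 720, so p decreases.
∂J/∂q = 18(q - 2)(q + 1); at q=1 this is -36, so q increases.
p converges to its nearest critical value -3 (a local min of the p-part); q converges to 2. The iterate converges to (-3, 2).

(-3, 2)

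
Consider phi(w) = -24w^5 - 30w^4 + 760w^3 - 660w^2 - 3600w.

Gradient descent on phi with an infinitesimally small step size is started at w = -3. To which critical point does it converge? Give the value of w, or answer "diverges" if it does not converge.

-5

phi'(w) = -120(w - 3)(w - 2)(w + 1)(w + 5), so phi'(-3) = 14400.
Gradient descent moves in the -phi' direction, i.e. w is decreasing.
The nearest critical point in that direction is w = -5, where phi'' = 26880 > 0 (a local minimum). The iterate converges there.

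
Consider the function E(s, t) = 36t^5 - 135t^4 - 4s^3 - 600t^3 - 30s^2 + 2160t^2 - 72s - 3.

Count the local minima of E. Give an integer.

E separates as a function of s plus a function of t, so ∇E=0 decouples.
∂E/∂s = -12(s + 2)(s + 3) = 0 at s ∈ {-3, -2}; ∂E/∂t = 180t(t - 4)(t - 2)(t + 3) = 0 at t ∈ {-3, 0, 2, 4}.
The Hessian is diagonal: diag(E_ss, E_tt). Second derivatives: E_ss(-3)=12, E_ss(-2)=-12; E_tt(-3)=-18900, E_tt(0)=4320, E_tt(2)=-3600, E_tt(4)=10080.
Local minima occur where both diagonal entries positive: (-3, 0), (-3, 4). Count: 2.

2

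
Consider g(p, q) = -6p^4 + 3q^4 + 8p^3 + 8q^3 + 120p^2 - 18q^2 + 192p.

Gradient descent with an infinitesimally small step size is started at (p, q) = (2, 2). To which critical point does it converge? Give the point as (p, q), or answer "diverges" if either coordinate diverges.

g is separable, so gradient descent decouples: p follows -∂g/∂p, q follows -∂g/∂q.
∂g/∂p = -24(p - 4)(p + 1)(p + 2); at p=2 this is 576, so p decreases.
∂g/∂q = 12q(q - 1)(q + 3); at q=2 this is 120, so q decreases.
p converges to its nearest critical value -1 (a local min of the p-part); q converges to 1. The iterate converges to (-1, 1).

(-1, 1)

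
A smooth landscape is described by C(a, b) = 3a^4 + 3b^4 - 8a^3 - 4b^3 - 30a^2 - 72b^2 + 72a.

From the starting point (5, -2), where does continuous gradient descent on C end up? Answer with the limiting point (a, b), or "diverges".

(3, -3)

C is separable, so gradient descent decouples: a follows -∂C/∂a, b follows -∂C/∂b.
∂C/∂a = 12(a - 3)(a - 1)(a + 2); at a=5 this is 672, so a decreases.
∂C/∂b = 12b(b - 4)(b + 3); at b=-2 this is 144, so b decreases.
a converges to its nearest critical value 3 (a local min of the a-part); b converges to -3. The iterate converges to (3, -3).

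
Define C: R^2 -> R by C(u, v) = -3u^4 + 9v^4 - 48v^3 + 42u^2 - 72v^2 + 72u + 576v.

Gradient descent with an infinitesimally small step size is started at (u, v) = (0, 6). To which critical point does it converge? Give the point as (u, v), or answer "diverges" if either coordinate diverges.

C is separable, so gradient descent decouples: u follows -∂C/∂u, v follows -∂C/∂v.
∂C/∂u = -12(u - 3)(u + 1)(u + 2); at u=0 this is 72, so u decreases.
∂C/∂v = 36(v - 4)(v - 2)(v + 2); at v=6 this is 2304, so v decreases.
u converges to its nearest critical value -1 (a local min of the u-part); v converges to 4. The iterate converges to (-1, 4).

(-1, 4)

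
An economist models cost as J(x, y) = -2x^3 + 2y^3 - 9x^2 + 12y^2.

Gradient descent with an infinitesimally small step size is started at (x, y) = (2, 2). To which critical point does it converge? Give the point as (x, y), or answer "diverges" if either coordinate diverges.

diverges

J is separable, so gradient descent decouples: x follows -∂J/∂x, y follows -∂J/∂y.
∂J/∂x = -6x(x + 3); at x=2 this is -60, so x increases.
∂J/∂y = 6y(y + 4); at y=2 this is 72, so y decreases.
The x-coordinate has no critical point in that direction and runs off to infinity.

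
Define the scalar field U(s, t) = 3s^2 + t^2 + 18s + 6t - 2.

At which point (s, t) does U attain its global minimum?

(-3, -3)

U(s,t) separates as P(s) + Q(t) − 2, so its minimum is min P + min Q − 2.
P'(s) = 6s + 18 vanishes at s ∈ {-3}; Q'(t) = 2(t + 3) vanishes at t ∈ {-3}.
Local minima of P (where P''>0): P(-3)=-27. Local minima of Q: Q(-3)=-9.
So the global minimum of U is P(-3) + Q(-3) − 2 = -27 − 9 − 2 = -38, attained at (-3, -3).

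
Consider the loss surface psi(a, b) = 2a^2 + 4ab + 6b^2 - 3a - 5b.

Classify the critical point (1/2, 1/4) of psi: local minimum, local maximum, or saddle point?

The Hessian of psi is constant: H = [[4, 4], [4, 12]].
det(H) = 4·12 − 4² = 32.
det(H) > 0 and tr(H) = 16 > 0, so H is positive definite and the point is a local minimum.

local minimum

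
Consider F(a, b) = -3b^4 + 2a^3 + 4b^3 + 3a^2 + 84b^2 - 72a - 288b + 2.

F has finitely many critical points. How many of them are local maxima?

2

F separates as a function of a plus a function of b, so ∇F=0 decouples.
∂F/∂a = 6(a - 3)(a + 4) = 0 at a ∈ {-4, 3}; ∂F/∂b = -12(b - 3)(b - 2)(b + 4) = 0 at b ∈ {-4, 2, 3}.
The Hessian is diagonal: diag(F_aa, F_bb). Second derivatives: F_aa(-4)=-42, F_aa(3)=42; F_bb(-4)=-504, F_bb(2)=72, F_bb(3)=-84.
Local maxima occur where both diagonal entries negative: (-4, -4), (-4, 3). Count: 2.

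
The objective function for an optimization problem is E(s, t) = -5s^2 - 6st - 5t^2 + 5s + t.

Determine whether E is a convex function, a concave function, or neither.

E is quadratic, so its Hessian is the constant matrix H = [[-10, -6], [-6, -10]].
det(H) = 64, tr(H) = -20.
det(H) > 0 and tr(H) < 0, so H is negative definite everywhere: concave.

concave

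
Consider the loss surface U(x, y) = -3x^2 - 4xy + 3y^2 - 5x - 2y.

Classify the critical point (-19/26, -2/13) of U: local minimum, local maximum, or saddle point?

The Hessian of U is constant: H = [[-6, -4], [-4, 6]].
det(H) = (-6)·6 − (-4)² = -52.
Since det(H) < 0, H is indefinite and the critical point is a saddle point.

saddle point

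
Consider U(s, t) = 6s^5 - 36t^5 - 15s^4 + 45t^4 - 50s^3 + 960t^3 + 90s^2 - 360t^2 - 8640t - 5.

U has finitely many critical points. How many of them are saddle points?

U separates as a function of s plus a function of t, so ∇U=0 decouples.
∂U/∂s = 30s(s - 3)(s - 1)(s + 2) = 0 at s ∈ {-2, 0, 1, 3}; ∂U/∂t = -180(t - 4)(t - 2)(t + 2)(t + 3) = 0 at t ∈ {-3, -2, 2, 4}.
The Hessian is diagonal: diag(U_ss, U_tt). Second derivatives: U_ss(-2)=-900, U_ss(0)=180, U_ss(1)=-180, U_ss(3)=900; U_tt(-3)=6300, U_tt(-2)=-4320, U_tt(2)=7200, U_tt(4)=-15120.
Saddle points occur where the two diagonal entries have opposite signs: (-2, -3), (-2, 2), (0, -2), (0, 4), (1, -3), (1, 2), (3, -2), (3, 4). Count: 8.

8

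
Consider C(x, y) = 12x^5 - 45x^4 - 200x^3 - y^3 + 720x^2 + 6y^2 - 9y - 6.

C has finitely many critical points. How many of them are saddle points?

C separates as a function of x plus a function of y, so ∇C=0 decouples.
∂C/∂x = 60x(x - 4)(x - 2)(x + 3) = 0 at x ∈ {-3, 0, 2, 4}; ∂C/∂y = -3(y - 3)(y - 1) = 0 at y ∈ {1, 3}.
The Hessian is diagonal: diag(C_xx, C_yy). Second derivatives: C_xx(-3)=-6300, C_xx(0)=1440, C_xx(2)=-1200, C_xx(4)=3360; C_yy(1)=6, C_yy(3)=-6.
Saddle points occur where the two diagonal entries have opposite signs: (-3, 1), (0, 3), (2, 1), (4, 3). Count: 4.

4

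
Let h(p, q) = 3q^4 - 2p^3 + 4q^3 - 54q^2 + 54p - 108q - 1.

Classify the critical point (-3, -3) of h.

local minimum

The mixed partial ∂²h/∂p∂q is 0, so the Hessian at any point is diag(h_pp, h_qq) = diag(-12p, 12(3q^2 + 2q - 9)).
At (-3, -3): H = diag(36, 144).
Both eigenvalues are positive, so H is positive definite: a local minimum.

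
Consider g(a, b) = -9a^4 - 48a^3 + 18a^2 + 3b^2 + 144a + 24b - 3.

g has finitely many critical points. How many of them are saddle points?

g separates as a function of a plus a function of b, so ∇g=0 decouples.
∂g/∂a = -36(a - 1)(a + 1)(a + 4) = 0 at a ∈ {-4, -1, 1}; ∂g/∂b = 6(b + 4) = 0 at b ∈ {-4}.
The Hessian is diagonal: diag(g_aa, g_bb). Second derivatives: g_aa(-4)=-540, g_aa(-1)=216, g_aa(1)=-360; g_bb(-4)=6.
Saddle points occur where the two diagonal entries have opposite signs: (-4, -4), (1, -4). Count: 2.

2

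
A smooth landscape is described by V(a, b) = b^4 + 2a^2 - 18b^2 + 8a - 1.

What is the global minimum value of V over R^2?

V(a,b) separates as P(a) + Q(b) − 1, so its minimum is min P + min Q − 1.
P'(a) = 4a + 8 vanishes at a ∈ {-2}; Q'(b) = 4b(b - 3)(b + 3) vanishes at b ∈ {-3, 0, 3}.
Local minima of P (where P''>0): P(-2)=-8. Local minima of Q: Q(-3)=-81, Q(3)=-81.
So the global minimum of V is P(-2) + Q(-3) − 1 = -8 − 81 − 1 = -90, attained at (-2, -3).

-90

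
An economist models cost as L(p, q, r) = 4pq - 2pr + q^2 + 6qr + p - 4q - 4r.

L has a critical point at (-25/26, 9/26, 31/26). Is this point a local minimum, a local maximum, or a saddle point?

The Hessian is constant: H = [[0, 4, -2], [4, 2, 6], [-2, 6, 0]].
Leading principal minors: Δ₁ = 0, Δ₂ = -16, Δ₃ = -104.
The minors fit neither the all-positive nor the alternating-sign pattern, so H is indefinite: a saddle point.

saddle point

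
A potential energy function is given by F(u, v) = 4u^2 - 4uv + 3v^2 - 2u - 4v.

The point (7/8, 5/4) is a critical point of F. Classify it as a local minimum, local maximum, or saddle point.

local minimum

The Hessian of F is constant: H = [[8, -4], [-4, 6]].
det(H) = 8·6 − (-4)² = 32.
det(H) > 0 and tr(H) = 14 > 0, so H is positive definite and the point is a local minimum.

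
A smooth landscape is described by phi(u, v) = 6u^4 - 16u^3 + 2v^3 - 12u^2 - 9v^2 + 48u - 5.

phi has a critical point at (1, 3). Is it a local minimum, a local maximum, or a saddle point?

saddle point

The mixed partial ∂²phi/∂u∂v is 0, so the Hessian at any point is diag(phi_uu, phi_vv) = diag(24(3u^2 - 4u - 1), 6(2v - 3)).
At (1, 3): H = diag(-48, 18).
The eigenvalues have opposite signs, so H is indefinite: a saddle point.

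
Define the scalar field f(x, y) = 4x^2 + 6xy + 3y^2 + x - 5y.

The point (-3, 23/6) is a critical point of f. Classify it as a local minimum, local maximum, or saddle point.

The Hessian of f is constant: H = [[8, 6], [6, 6]].
det(H) = 8·6 − 6² = 12.
det(H) > 0 and tr(H) = 14 > 0, so H is positive definite and the point is a local minimum.

local minimum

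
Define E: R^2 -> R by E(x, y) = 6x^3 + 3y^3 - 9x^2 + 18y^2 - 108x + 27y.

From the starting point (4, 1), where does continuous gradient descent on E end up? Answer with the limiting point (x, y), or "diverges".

(3, -1)

E is separable, so gradient descent decouples: x follows -∂E/∂x, y follows -∂E/∂y.
∂E/∂x = 18(x - 3)(x + 2); at x=4 this is 108, so x decreases.
∂E/∂y = 9(y + 1)(y + 3); at y=1 this is 72, so y decreases.
x converges to its nearest critical value 3 (a local min of the x-part); y converges to -1. The iterate converges to (3, -1).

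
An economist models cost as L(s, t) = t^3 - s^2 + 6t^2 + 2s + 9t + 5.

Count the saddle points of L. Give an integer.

L separates as a function of s plus a function of t, so ∇L=0 decouples.
∂L/∂s = -2(s - 1) = 0 at s ∈ {1}; ∂L/∂t = 3(t + 1)(t + 3) = 0 at t ∈ {-3, -1}.
The Hessian is diagonal: diag(L_ss, L_tt). Second derivatives: L_ss(1)=-2; L_tt(-3)=-6, L_tt(-1)=6.
Saddle points occur where the two diagonal entries have opposite signs: (1, -1). Count: 1.

1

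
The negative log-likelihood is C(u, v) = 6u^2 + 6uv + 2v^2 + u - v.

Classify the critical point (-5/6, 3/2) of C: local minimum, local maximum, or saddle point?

local minimum

The Hessian of C is constant: H = [[12, 6], [6, 4]].
det(H) = 12·4 − 6² = 12.
det(H) > 0 and tr(H) = 16 > 0, so H is positive definite and the point is a local minimum.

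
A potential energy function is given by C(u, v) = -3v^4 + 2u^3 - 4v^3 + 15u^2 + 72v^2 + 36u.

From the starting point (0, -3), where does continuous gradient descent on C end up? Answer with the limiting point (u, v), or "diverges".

(-2, 0)

C is separable, so gradient descent decouples: u follows -∂C/∂u, v follows -∂C/∂v.
∂C/∂u = 6(u + 2)(u + 3); at u=0 this is 36, so u decreases.
∂C/∂v = -12v(v - 3)(v + 4); at v=-3 this is -216, so v increases.
u converges to its nearest critical value -2 (a local min of the u-part); v converges to 0. The iterate converges to (-2, 0).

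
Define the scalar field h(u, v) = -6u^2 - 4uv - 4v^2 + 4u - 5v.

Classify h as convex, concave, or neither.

h is quadratic, so its Hessian is the constant matrix H = [[-12, -4], [-4, -8]].
det(H) = 80, tr(H) = -20.
det(H) > 0 and tr(H) < 0, so H is negative definite everywhere: concave.

concave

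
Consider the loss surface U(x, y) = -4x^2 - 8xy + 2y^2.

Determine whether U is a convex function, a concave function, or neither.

U is quadratic, so its Hessian is the constant matrix H = [[-8, -8], [-8, 4]].
det(H) = -96, tr(H) = -4.
det(H) < 0, so H is indefinite: neither convex nor concave.

neither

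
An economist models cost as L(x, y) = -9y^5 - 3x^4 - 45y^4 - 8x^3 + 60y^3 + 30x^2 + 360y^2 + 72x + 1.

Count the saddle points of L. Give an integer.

L separates as a function of x plus a function of y, so ∇L=0 decouples.
∂L/∂x = -12(x - 2)(x + 1)(x + 3) = 0 at x ∈ {-3, -1, 2}; ∂L/∂y = -45y(y - 2)(y + 2)(y + 4) = 0 at y ∈ {-4, -2, 0, 2}.
The Hessian is diagonal: diag(L_xx, L_yy). Second derivatives: L_xx(-3)=-120, L_xx(-1)=72, L_xx(2)=-180; L_yy(-4)=2160, L_yy(-2)=-720, L_yy(0)=720, L_yy(2)=-2160.
Saddle points occur where the two diagonal entries have opposite signs: (-3, -4), (-3, 0), (-1, -2), (-1, 2), (2, -4), (2, 0). Count: 6.

6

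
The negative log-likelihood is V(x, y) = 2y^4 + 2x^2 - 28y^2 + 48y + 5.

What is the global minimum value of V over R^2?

V(x,y) separates as P(x) + Q(y) + 5, so its minimum is min P + min Q + 5.
P'(x) = 4x vanishes at x ∈ {0}; Q'(y) = 8(y - 2)(y - 1)(y + 3) vanishes at y ∈ {-3, 1, 2}.
Local minima of P (where P''>0): P(0)=0. Local minima of Q: Q(-3)=-234, Q(2)=16.
So the global minimum of V is P(0) + Q(-3) + 5 = 0 − 234 + 5 = -229, attained at (0, -3).

-229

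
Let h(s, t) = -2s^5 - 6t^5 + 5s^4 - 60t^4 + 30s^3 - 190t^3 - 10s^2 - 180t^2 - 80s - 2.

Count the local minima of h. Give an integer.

4

h separates as a function of s plus a function of t, so ∇h=0 decouples.
∂h/∂s = -10(s - 4)(s - 1)(s + 1)(s + 2) = 0 at s ∈ {-2, -1, 1, 4}; ∂h/∂t = -30t(t + 1)(t + 3)(t + 4) = 0 at t ∈ {-4, -3, -1, 0}.
The Hessian is diagonal: diag(h_ss, h_tt). Second derivatives: h_ss(-2)=180, h_ss(-1)=-100, h_ss(1)=180, h_ss(4)=-900; h_tt(-4)=360, h_tt(-3)=-180, h_tt(-1)=180, h_tt(0)=-360.
Local minima occur where both diagonal entries positive: (-2, -4), (-2, -1), (1, -4), (1, -1). Count: 4.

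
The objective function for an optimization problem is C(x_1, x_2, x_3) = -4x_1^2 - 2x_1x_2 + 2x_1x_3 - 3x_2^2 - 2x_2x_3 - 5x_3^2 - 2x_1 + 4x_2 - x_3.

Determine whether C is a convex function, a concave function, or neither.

C is quadratic, so its Hessian is the constant matrix H = [[-8, -2, 2], [-2, -6, -2], [2, -2, -10]].
Leading principal minors: -8, 44, -368.
Signs alternate −, +, − ⇒ H ≺ 0 ⇒ concave.

concave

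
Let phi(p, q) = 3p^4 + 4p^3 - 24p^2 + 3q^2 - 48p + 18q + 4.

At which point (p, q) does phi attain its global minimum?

phi(p,q) separates as A(p) + B(q) + 4, so its minimum is min A + min B + 4.
A'(p) = 12(p - 2)(p + 1)(p + 2) vanishes at p ∈ {-2, -1, 2}; B'(q) = 6q + 18 vanishes at q ∈ {-3}.
Local minima of A (where A''>0): A(-2)=16, A(2)=-112. Local minima of B: B(-3)=-27.
So the global minimum of phi is A(2) + B(-3) + 4 = -112 − 27 + 4 = -135, attained at (2, -3).

(2, -3)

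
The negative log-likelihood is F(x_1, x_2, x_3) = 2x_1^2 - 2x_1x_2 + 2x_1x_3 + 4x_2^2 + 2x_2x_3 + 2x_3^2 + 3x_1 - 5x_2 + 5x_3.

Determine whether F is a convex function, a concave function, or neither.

convex

F is quadratic, so its Hessian is the constant matrix H = [[4, -2, 2], [-2, 8, 2], [2, 2, 4]].
Leading principal minors: 4, 28, 48.
All positive ⇒ H ≻ 0 ⇒ convex.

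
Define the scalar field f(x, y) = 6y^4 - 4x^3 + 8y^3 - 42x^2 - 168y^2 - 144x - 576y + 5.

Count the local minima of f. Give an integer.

f separates as a function of x plus a function of y, so ∇f=0 decouples.
∂f/∂x = -12(x + 3)(x + 4) = 0 at x ∈ {-4, -3}; ∂f/∂y = 24(y - 4)(y + 2)(y + 3) = 0 at y ∈ {-3, -2, 4}.
The Hessian is diagonal: diag(f_xx, f_yy). Second derivatives: f_xx(-4)=12, f_xx(-3)=-12; f_yy(-3)=168, f_yy(-2)=-144, f_yy(4)=1008.
Local minima occur where both diagonal entries positive: (-4, -3), (-4, 4). Count: 2.

2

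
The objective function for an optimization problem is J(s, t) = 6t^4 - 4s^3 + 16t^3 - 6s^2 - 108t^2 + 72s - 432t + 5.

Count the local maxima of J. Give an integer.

J separates as a function of s plus a function of t, so ∇J=0 decouples.
∂J/∂s = -12(s - 2)(s + 3) = 0 at s ∈ {-3, 2}; ∂J/∂t = 24(t - 3)(t + 2)(t + 3) = 0 at t ∈ {-3, -2, 3}.
The Hessian is diagonal: diag(J_ss, J_tt). Second derivatives: J_ss(-3)=60, J_ss(2)=-60; J_tt(-3)=144, J_tt(-2)=-120, J_tt(3)=720.
Local maxima occur where both diagonal entries negative: (2, -2). Count: 1.

1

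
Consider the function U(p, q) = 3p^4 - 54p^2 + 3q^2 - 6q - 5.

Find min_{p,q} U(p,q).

-251

U(p,q) separates as A(p) + B(q) − 5, so its minimum is min A + min B − 5.
A'(p) = 12p(p - 3)(p + 3) vanishes at p ∈ {-3, 0, 3}; B'(q) = 6q - 6 vanishes at q ∈ {1}.
Local minima of A (where A''>0): A(-3)=-243, A(3)=-243. Local minima of B: B(1)=-3.
So the global minimum of U is A(-3) + B(1) − 5 = -243 − 3 − 5 = -251, attained at (-3, 1).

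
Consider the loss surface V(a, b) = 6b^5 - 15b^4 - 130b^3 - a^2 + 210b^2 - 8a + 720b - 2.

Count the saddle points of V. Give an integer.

2

V separates as a function of a plus a function of b, so ∇V=0 decouples.
∂V/∂a = -2(a + 4) = 0 at a ∈ {-4}; ∂V/∂b = 30(b - 4)(b - 2)(b + 1)(b + 3) = 0 at b ∈ {-3, -1, 2, 4}.
The Hessian is diagonal: diag(V_aa, V_bb). Second derivatives: V_aa(-4)=-2; V_bb(-3)=-2100, V_bb(-1)=900, V_bb(2)=-900, V_bb(4)=2100.
Saddle points occur where the two diagonal entries have opposite signs: (-4, -1), (-4, 4). Count: 2.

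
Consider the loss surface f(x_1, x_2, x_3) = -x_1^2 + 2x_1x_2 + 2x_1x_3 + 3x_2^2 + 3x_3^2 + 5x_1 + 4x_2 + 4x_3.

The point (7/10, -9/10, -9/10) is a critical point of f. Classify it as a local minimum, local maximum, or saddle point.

saddle point

The Hessian is constant: H = [[-2, 2, 2], [2, 6, 0], [2, 0, 6]].
Leading principal minors: Δ₁ = -2, Δ₂ = -16, Δ₃ = -120.
The minors fit neither the all-positive nor the alternating-sign pattern, so H is indefinite: a saddle point.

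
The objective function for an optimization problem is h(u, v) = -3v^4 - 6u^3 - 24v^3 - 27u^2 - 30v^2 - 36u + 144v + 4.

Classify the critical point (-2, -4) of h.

The mixed partial ∂²h/∂u∂v is 0, so the Hessian at any point is diag(h_uu, h_vv) = diag(-18(2u + 3), -12(3v^2 + 12v + 5)).
At (-2, -4): H = diag(18, -60).
The eigenvalues have opposite signs, so H is indefinite: a saddle point.

saddle point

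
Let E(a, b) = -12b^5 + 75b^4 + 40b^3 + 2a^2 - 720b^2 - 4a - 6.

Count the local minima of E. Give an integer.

2

E separates as a function of a plus a function of b, so ∇E=0 decouples.
∂E/∂a = 4(a - 1) = 0 at a ∈ {1}; ∂E/∂b = -60b(b - 4)(b - 3)(b + 2) = 0 at b ∈ {-2, 0, 3, 4}.
The Hessian is diagonal: diag(E_aa, E_bb). Second derivatives: E_aa(1)=4; E_bb(-2)=3600, E_bb(0)=-1440, E_bb(3)=900, E_bb(4)=-1440.
Local minima occur where both diagonal entries positive: (1, -2), (1, 3). Count: 2.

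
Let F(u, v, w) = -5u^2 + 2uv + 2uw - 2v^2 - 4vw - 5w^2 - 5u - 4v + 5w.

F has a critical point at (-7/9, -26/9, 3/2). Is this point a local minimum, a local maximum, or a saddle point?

The Hessian is constant: H = [[-10, 2, 2], [2, -4, -4], [2, -4, -10]].
Leading principal minors: Δ₁ = -10, Δ₂ = 36, Δ₃ = -216.
The minors alternate sign starting negative (−, +, −), so H is negative definite: a local maximum.

local maximum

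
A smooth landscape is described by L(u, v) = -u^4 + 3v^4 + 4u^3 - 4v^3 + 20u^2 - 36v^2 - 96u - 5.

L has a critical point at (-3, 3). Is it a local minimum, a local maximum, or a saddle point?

The mixed partial ∂²L/∂u∂v is 0, so the Hessian at any point is diag(L_uu, L_vv) = diag(4(-3u^2 + 6u + 10), 12(3v^2 - 2v - 6)).
At (-3, 3): H = diag(-140, 180).
The eigenvalues have opposite signs, so H is indefinite: a saddle point.

saddle point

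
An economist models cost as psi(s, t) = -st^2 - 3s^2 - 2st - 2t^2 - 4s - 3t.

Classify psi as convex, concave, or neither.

The term -st^2 is cubic, so the Hessian is not constant.
∂²psi/∂t² = -2s - 4, which takes both signs as s varies (negative for sufficiently large s). A diagonal entry of the Hessian changing sign means the Hessian is neither positive- nor negative-semidefinite on all of R^2.

neither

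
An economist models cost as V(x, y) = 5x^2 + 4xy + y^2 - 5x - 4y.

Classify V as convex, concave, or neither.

convex

V is quadratic, so its Hessian is the constant matrix H = [[10, 4], [4, 2]].
det(H) = 4, tr(H) = 12.
det(H) > 0 and tr(H) > 0, so H is positive definite everywhere: convex.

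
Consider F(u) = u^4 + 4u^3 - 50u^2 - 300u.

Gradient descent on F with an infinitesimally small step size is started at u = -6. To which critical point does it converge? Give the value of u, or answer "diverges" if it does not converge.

F'(u) = 4(u - 5)(u + 3)(u + 5), so F'(-6) = -132.
Gradient descent moves in the -F' direction, i.e. u is increasing.
The nearest critical point in that direction is u = -5, where F'' = 80 > 0 (a local minimum). The iterate converges there.

-5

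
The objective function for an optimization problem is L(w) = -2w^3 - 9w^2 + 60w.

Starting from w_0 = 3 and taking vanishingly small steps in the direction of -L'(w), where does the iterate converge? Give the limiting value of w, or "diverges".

diverges

L'(w) = -6(w - 2)(w + 5), so L'(3) = -48.
Gradient descent moves in the -L' direction, i.e. w is increasing.
There is no critical point above w=3, and L' keeps the same sign, so the iterate runs off to +∞.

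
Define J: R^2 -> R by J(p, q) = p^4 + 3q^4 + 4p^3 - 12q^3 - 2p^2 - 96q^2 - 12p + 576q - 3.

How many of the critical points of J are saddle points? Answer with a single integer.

4

J separates as a function of p plus a function of q, so ∇J=0 decouples.
∂J/∂p = 4(p - 1)(p + 1)(p + 3) = 0 at p ∈ {-3, -1, 1}; ∂J/∂q = 12(q - 4)(q - 3)(q + 4) = 0 at q ∈ {-4, 3, 4}.
The Hessian is diagonal: diag(J_pp, J_qq). Second derivatives: J_pp(-3)=32, J_pp(-1)=-16, J_pp(1)=32; J_qq(-4)=672, J_qq(3)=-84, J_qq(4)=96.
Saddle points occur where the two diagonal entries have opposite signs: (-3, 3), (-1, -4), (-1, 4), (1, 3). Count: 4.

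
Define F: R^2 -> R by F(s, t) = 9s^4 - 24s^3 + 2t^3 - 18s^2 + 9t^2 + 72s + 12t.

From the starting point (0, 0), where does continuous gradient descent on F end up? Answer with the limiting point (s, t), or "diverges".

F is separable, so gradient descent decouples: s follows -∂F/∂s, t follows -∂F/∂t.
∂F/∂s = 36(s - 2)(s - 1)(s + 1); at s=0 this is 72, so s decreases.
∂F/∂t = 6(t + 1)(t + 2); at t=0 this is 12, so t decreases.
s converges to its nearest critical value -1 (a local min of the s-part); t converges to -1. The iterate converges to (-1, -1).

(-1, -1)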